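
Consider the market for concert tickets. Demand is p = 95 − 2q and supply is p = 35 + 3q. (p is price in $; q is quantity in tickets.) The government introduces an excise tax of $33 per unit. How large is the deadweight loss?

$108.90

Competitive equilibrium: 95 − 2q = 35 + 3q → q* = 12, p* = 71.
With the tax, the buyer price exceeds the seller price by 33: (95 − 2q) − (35 + 3q) = 33 → q' = 5.4.
Δq = 12 − 5.4 = 6.6; the wedge equals the tax, 33.
Welfare loss = ½ × 6.6 × 33 = $108.90.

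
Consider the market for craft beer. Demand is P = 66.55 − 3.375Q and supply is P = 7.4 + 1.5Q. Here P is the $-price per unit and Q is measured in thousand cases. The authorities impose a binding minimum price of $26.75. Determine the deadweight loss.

Competitive equilibrium: 66.55 − 3.375Q = 7.4 + 1.5Q → Q* = 12.1333, P* = 25.6.
At the floor P = 26.75, quantity demanded = (66.55 − 26.75)/3.375 = 11.7926.
Sellers' marginal cost at Q' = 11.7926: 7.4 + 1.5·11.7926 = 25.0889.
ΔQ = 12.1333 − 11.7926 = 0.3407; wedge = 26.75 − 25.0889 = 1.6611.
Deadweight loss = ½ × 0.3407 × 1.6611 = $0.28 thousand.

$0.28 thousand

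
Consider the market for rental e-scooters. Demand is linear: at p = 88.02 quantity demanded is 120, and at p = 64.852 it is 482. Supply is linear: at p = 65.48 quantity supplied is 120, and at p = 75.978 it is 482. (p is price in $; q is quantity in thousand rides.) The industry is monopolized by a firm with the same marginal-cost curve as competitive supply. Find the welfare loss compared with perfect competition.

$1014.63 thousand

Demand slope = (64.852 − 88.02)/(482 − 120) = −0.064, so p = 95.7 − 0.064q.
Supply slope = (75.978 − 65.48)/(482 − 120) = 0.029, so p = 62 + 0.029q.
Competitive equilibrium: 95.7 − 0.064q = 62 + 0.029q → q* = 362.3656, p* = 72.5086.
Marginal revenue: MR = 95.7 − 0.128q. Set MR = MC: 95.7 − 0.128q = 62 + 0.029q → q_m = 214.6497.
Price p_m = 95.7 − 0.064·214.6497 = 81.9624; MC(q_m) = 62 + 0.029·214.6497 = 68.2248.
Competitive q* = 362.3656, so Δq = 147.7159; wedge = 81.9624 − 68.2248 = 13.7376.
Welfare loss = ½ × 147.7159 × 13.7376 = $1014.63 thousand.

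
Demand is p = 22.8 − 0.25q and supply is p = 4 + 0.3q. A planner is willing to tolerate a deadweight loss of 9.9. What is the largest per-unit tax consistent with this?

3.3

Competitive equilibrium: 22.8 − 0.25q = 4 + 0.3q → q* = 34.1818, p* = 14.2545.
A tax t gives Δq = t/0.55 and wedge t, so DWL = t²/1.1.
t²/1.1 = 9.9 → t² = 10.89 → t = 3.3.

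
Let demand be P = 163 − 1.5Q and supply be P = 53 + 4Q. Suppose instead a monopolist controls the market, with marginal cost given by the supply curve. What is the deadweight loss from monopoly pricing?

Competitive equilibrium: 163 − 1.5Q = 53 + 4Q → Q* = 20, P* = 133.
Marginal revenue: MR = 163 − 3Q. Set MR = MC: 163 − 3Q = 53 + 4Q → Q_m = 15.7143.
Price P_m = 163 − 1.5·15.7143 = 139.4286; MC(Q_m) = 53 + 4·15.7143 = 115.8572.
Competitive Q* = 20, so ΔQ = 4.2857; wedge = 139.4286 − 115.8572 = 23.5714.
DWL = ½ × 4.2857 × 23.5714 = 50.51.

50.51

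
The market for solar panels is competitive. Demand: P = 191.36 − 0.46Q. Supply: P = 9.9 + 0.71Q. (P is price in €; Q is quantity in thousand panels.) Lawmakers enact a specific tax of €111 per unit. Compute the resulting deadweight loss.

€5265.38 thousand

Competitive equilibrium: 191.36 − 0.46Q = 9.9 + 0.71Q → Q* = 155.094, P* = 120.0168.
With the tax, the buyer price exceeds the seller price by 111: (191.36 − 0.46Q) − (9.9 + 0.71Q) = 111 → Q' = 60.2222.
ΔQ = 155.094 − 60.2222 = 94.8718; the wedge equals the tax, 111.
Deadweight loss = ½ × 94.8718 × 111 = €5265.38 thousand.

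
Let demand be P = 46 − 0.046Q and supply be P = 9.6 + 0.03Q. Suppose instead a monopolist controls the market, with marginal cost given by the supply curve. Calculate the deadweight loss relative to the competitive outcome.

1239.24

Competitive equilibrium: 46 − 0.046Q = 9.6 + 0.03Q → Q* = 478.9474, P* = 23.9684.
Marginal revenue: MR = 46 − 0.092Q. Set MR = MC: 46 − 0.092Q = 9.6 + 0.03Q → Q_m = 298.3607.
Price P_m = 46 − 0.046·298.3607 = 32.2754; MC(Q_m) = 9.6 + 0.03·298.3607 = 18.5508.
Competitive Q* = 478.9474, so ΔQ = 180.5867; wedge = 32.2754 − 18.5508 = 13.7246.
The triangle = ½ × 180.5867 × 13.7246 = 1239.24.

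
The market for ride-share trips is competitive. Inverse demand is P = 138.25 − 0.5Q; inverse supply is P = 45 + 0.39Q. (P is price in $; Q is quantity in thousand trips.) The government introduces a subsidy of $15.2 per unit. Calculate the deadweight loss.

$129.80 thousand

Competitive equilibrium: 138.25 − 0.5Q = 45 + 0.39Q → Q* = 104.7753, P* = 85.8624.
The subsidy lowers effective supply by 15.2: P = 29.8 + 0.39Q.
New quantity: 138.25 − 0.5Q = 29.8 + 0.39Q → Q' = 121.8539.
Overproduction ΔQ = 121.8539 − 104.7753 = 17.0786; wedge = subsidy = 15.2.
Deadweight loss = ½ × 17.0786 × 15.2 = $129.80 thousand.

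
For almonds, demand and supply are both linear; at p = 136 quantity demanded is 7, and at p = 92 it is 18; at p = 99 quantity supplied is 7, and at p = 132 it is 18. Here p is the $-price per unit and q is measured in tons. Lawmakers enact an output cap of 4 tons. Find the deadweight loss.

Demand slope = (92 − 136)/(18 − 7) = −4, so p = 164 − 4q.
Supply slope = (132 − 99)/(18 − 7) = 3, so p = 78 + 3q.
Competitive equilibrium: 164 − 4q = 78 + 3q → q* = 12.2857, p* = 114.8571.
At q = 4: demand price = 164 − 4·4 = 148; supply price = 78 + 3·4 = 90.
Δq = 12.2857 − 4 = 8.2857; wedge = 148 − 90 = 58.
Welfare loss = ½ × 8.2857 × 58 = $240.29.

$240.29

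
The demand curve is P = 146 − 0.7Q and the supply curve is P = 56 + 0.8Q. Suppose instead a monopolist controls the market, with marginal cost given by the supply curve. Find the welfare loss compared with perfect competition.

273.35

Competitive equilibrium: 146 − 0.7Q = 56 + 0.8Q → Q* = 60, P* = 104.
Marginal revenue: MR = 146 − 1.4Q. Set MR = MC: 146 − 1.4Q = 56 + 0.8Q → Q_m = 40.9091.
Price P_m = 146 − 0.7·40.9091 = 117.3636; MC(Q_m) = 56 + 0.8·40.9091 = 88.7273.
Competitive Q* = 60, so ΔQ = 19.0909; wedge = 117.3636 − 88.7273 = 28.6363.
DWL = ½ × 19.0909 × 28.6363 = 273.35.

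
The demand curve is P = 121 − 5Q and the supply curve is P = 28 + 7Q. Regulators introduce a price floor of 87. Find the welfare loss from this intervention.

5.415

Competitive equilibrium: 121 − 5Q = 28 + 7Q → Q* = 7.75, P* = 82.25.
At the floor P = 87, quantity demanded = (121 − 87)/5 = 6.8.
Sellers' marginal cost at Q' = 6.8: 28 + 7·6.8 = 75.6.
ΔQ = 7.75 − 6.8 = 0.95; wedge = 87 − 75.6 = 11.4.
DWL = ½ × 0.95 × 11.4 = 5.415.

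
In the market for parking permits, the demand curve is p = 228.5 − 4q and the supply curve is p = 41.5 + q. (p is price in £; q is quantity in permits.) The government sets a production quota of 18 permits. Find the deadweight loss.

Competitive equilibrium: 228.5 − 4q = 41.5 + q → q* = 37.4, p* = 78.9.
At q = 18: demand price = 228.5 − 4·18 = 156.5; supply price = 41.5 + 1·18 = 59.5.
Δq = 37.4 − 18 = 19.4; wedge = 156.5 − 59.5 = 97.
DWL = ½ × 19.4 × 97 = £940.90.

£940.90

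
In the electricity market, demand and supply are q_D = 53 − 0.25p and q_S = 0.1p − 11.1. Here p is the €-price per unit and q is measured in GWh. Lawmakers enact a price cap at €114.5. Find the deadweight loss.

€329.83

In inverse form: demand p = 212 − 4q, supply p = 111 + 10q.
Competitive equilibrium: 212 − 4q = 111 + 10q → q* = 7.2143, p* = 183.1429.
At the ceiling p = 114.5, quantity supplied = (114.5 − 111)/10 = 0.35.
Willingness to pay at q' = 0.35: 212 − 4·0.35 = 210.6.
Δq = 7.2143 − 0.35 = 6.8643; wedge = 210.6 − 114.5 = 96.1.
Welfare loss = ½ × 6.8643 × 96.1 = €329.83.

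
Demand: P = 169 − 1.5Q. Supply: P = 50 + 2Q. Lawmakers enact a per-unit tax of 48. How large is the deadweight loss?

Competitive equilibrium: 169 − 1.5Q = 50 + 2Q → Q* = 34, P* = 118.
With the tax, the buyer price exceeds the seller price by 48: (169 − 1.5Q) − (50 + 2Q) = 48 → Q' = 20.2857.
ΔQ = 34 − 20.2857 = 13.7143; the wedge equals the tax, 48.
Deadweight loss = ½ × 13.7143 × 48 = 329.14.

329.14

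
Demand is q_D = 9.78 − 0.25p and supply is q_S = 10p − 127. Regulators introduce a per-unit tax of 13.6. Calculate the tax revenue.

In inverse form: demand p = 39.12 − 4q, supply p = 12.7 + 0.1q.
Competitive equilibrium: 39.12 − 4q = 12.7 + 0.1q → q* = 6.4439, p* = 13.3444.
With the tax, the buyer price exceeds the seller price by 13.6: (39.12 − 4q) − (12.7 + 0.1q) = 13.6 → q' = 3.1268.
Tax revenue = 13.6 × 3.1268 = 42.52.

42.52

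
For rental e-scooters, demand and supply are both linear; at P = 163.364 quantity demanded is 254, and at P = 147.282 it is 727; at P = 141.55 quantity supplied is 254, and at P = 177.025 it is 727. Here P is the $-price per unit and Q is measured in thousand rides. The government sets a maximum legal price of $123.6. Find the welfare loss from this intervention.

$10525.40 thousand

Demand slope = (147.282 − 163.364)/(727 − 254) = −0.034, so P = 172 − 0.034Q.
Supply slope = (177.025 − 141.55)/(727 − 254) = 0.075, so P = 122.5 + 0.075Q.
Competitive equilibrium: 172 − 0.034Q = 122.5 + 0.075Q → Q* = 454.12844, P* = 156.55963.
At the ceiling P = 123.6, quantity supplied = (123.6 − 122.5)/0.075 = 14.66667.
Willingness to pay at Q' = 14.66667: 172 − 0.034·14.66667 = 171.50133.
ΔQ = 454.12844 − 14.66667 = 439.46177; wedge = 171.50133 − 123.6 = 47.90133.
DWL = ½ × 439.46177 × 47.90133 = $10525.40 thousand.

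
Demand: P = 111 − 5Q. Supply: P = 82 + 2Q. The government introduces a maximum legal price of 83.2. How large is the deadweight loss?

43.93

Competitive equilibrium: 111 − 5Q = 82 + 2Q → Q* = 4.1429, P* = 90.2857.
At the ceiling P = 83.2, quantity supplied = (83.2 − 82)/2 = 0.6.
Willingness to pay at Q' = 0.6: 111 − 5·0.6 = 108.
ΔQ = 4.1429 − 0.6 = 3.5429; wedge = 108 − 83.2 = 24.8.
Welfare loss = ½ × 3.5429 × 24.8 = 43.93.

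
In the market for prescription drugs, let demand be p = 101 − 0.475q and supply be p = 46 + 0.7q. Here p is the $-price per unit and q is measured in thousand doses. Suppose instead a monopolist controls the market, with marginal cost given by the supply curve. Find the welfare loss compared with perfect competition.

Competitive equilibrium: 101 − 0.475q = 46 + 0.7q → q* = 46.8085, p* = 78.766.
Marginal revenue: MR = 101 − 0.95q. Set MR = MC: 101 − 0.95q = 46 + 0.7q → q_m = 33.3333.
Price p_m = 101 − 0.475·33.3333 = 85.1667; MC(q_m) = 46 + 0.7·33.3333 = 69.3333.
Competitive q* = 46.8085, so Δq = 13.4752; wedge = 85.1667 − 69.3333 = 15.8334.
The triangle = ½ × 13.4752 × 15.8334 = $106.68 thousand.

$106.68 thousand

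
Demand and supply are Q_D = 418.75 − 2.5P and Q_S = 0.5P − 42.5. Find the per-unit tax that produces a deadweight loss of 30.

In inverse form: demand P = 167.5 − 0.4Q, supply P = 85 + 2Q.
Competitive equilibrium: 167.5 − 0.4Q = 85 + 2Q → Q* = 34.375, P* = 153.75.
A tax t gives ΔQ = t/2.4 and wedge t, so DWL = t²/4.8.
t²/4.8 = 30 → t² = 144 → t = 12.

12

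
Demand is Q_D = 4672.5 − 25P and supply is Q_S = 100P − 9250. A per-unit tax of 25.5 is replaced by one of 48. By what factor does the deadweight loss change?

In inverse form: demand P = 186.9 − 0.04Q, supply P = 92.5 + 0.01Q.
Competitive equilibrium: 186.9 − 0.04Q = 92.5 + 0.01Q → Q* = 1888, P* = 111.38.
For a per-unit tax t: ΔQ = t/0.05, so DWL = ½·t·(t/0.05) = t²/0.1.
At t = 25.5: DWL = 6502.5. At t = 48: DWL = 23040.
Ratio = (48/25.5)² = 3.543.

3.543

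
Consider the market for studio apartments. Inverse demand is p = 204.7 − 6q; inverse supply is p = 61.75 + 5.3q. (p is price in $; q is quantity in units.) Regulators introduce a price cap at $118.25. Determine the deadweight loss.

$22.38

Competitive equilibrium: 204.7 − 6q = 61.75 + 5.3q → q* = 12.6504, p* = 128.7973.
At the ceiling p = 118.25, quantity supplied = (118.25 − 61.75)/5.3 = 10.6604.
Willingness to pay at q' = 10.6604: 204.7 − 6·10.6604 = 140.7376.
Δq = 12.6504 − 10.6604 = 1.99; wedge = 140.7376 − 118.25 = 22.4876.
Welfare loss = ½ × 1.99 × 22.4876 = $22.38.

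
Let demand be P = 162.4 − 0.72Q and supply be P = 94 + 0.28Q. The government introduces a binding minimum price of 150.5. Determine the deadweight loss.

Competitive equilibrium: 162.4 − 0.72Q = 94 + 0.28Q → Q* = 68.4, P* = 113.152.
At the floor P = 150.5, quantity demanded = (162.4 − 150.5)/0.72 = 16.5278.
Sellers' marginal cost at Q' = 16.5278: 94 + 0.28·16.5278 = 98.6278.
ΔQ = 68.4 − 16.5278 = 51.8722; wedge = 150.5 − 98.6278 = 51.8722.
Deadweight loss = ½ × 51.8722 × 51.8722 = 1345.36.

1345.36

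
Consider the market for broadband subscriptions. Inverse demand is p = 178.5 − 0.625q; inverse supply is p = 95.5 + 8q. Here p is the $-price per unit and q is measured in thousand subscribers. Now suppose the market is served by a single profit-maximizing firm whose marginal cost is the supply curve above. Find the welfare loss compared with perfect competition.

Competitive equilibrium: 178.5 − 0.625q = 95.5 + 8q → q* = 9.6232, p* = 172.4855.
Marginal revenue: MR = 178.5 − 1.25q. Set MR = MC: 178.5 − 1.25q = 95.5 + 8q → q_m = 8.973.
Price p_m = 178.5 − 0.625·8.973 = 172.8919; MC(q_m) = 95.5 + 8·8.973 = 167.284.
Competitive q* = 9.6232, so Δq = 0.6502; wedge = 172.8919 − 167.284 = 5.6079.
DWL = ½ × 0.6502 × 5.6079 = $1.82 thousand.

$1.82 thousand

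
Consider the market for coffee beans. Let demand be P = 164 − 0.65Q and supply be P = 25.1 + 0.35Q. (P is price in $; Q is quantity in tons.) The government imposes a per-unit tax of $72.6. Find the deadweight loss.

$2635.38

Competitive equilibrium: 164 − 0.65Q = 25.1 + 0.35Q → Q* = 138.9, P* = 73.715.
With the tax, the buyer price exceeds the seller price by 72.6: (164 − 0.65Q) − (25.1 + 0.35Q) = 72.6 → Q' = 66.3.
ΔQ = 138.9 − 66.3 = 72.6; the wedge equals the tax, 72.6.
DWL = ½ × 72.6 × 72.6 = $2635.38.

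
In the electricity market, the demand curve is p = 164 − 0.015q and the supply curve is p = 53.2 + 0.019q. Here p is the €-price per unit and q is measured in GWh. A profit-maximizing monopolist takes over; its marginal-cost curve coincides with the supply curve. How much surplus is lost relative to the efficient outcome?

Competitive equilibrium: 164 − 0.015q = 53.2 + 0.019q → q* = 3258.823529, p* = 115.117647.
Marginal revenue: MR = 164 − 0.03q. Set MR = MC: 164 − 0.03q = 53.2 + 0.019q → q_m = 2261.22449.
Price p_m = 164 − 0.015·2261.22449 = 130.081633; MC(q_m) = 53.2 + 0.019·2261.22449 = 96.163265.
Competitive q* = 3258.823529, so Δq = 997.599039; wedge = 130.081633 − 96.163265 = 33.918368.
Welfare loss = ½ × 997.599039 × 33.918368 = €16918.47.

€16918.47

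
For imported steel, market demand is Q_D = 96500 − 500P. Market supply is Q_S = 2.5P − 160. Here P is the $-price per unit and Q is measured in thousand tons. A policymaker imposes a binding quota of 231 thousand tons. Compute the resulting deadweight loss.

$1624.32 thousand

In inverse form: demand P = 193 − 0.002Q, supply P = 64 + 0.4Q.
Competitive equilibrium: 193 − 0.002Q = 64 + 0.4Q → Q* = 320.8955, P* = 192.3582.
At Q = 231: demand price = 193 − 0.002·231 = 192.538; supply price = 64 + 0.4·231 = 156.4.
ΔQ = 320.8955 − 231 = 89.8955; wedge = 192.538 − 156.4 = 36.138.
DWL = ½ × 89.8955 × 36.138 = $1624.32 thousand.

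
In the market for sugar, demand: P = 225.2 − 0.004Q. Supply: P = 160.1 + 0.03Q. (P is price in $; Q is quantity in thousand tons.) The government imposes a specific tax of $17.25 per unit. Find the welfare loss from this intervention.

Competitive equilibrium: 225.2 − 0.004Q = 160.1 + 0.03Q → Q* = 1914.7059, P* = 217.5412.
With the tax, the buyer price exceeds the seller price by 17.25: (225.2 − 0.004Q) − (160.1 + 0.03Q) = 17.25 → Q' = 1407.3529.
ΔQ = 1914.7059 − 1407.3529 = 507.353; the wedge equals the tax, 17.25.
Welfare loss = ½ × 507.353 × 17.25 = $4375.92 thousand.

$4375.92 thousand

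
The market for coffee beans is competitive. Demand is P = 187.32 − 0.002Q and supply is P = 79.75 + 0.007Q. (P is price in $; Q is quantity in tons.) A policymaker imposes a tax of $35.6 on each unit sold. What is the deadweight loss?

$70408.89

Competitive equilibrium: 187.32 − 0.002Q = 79.75 + 0.007Q → Q* = 11952.2222, P* = 163.4156.
With the tax, the buyer price exceeds the seller price by 35.6: (187.32 − 0.002Q) − (79.75 + 0.007Q) = 35.6 → Q' = 7996.6667.
ΔQ = 11952.2222 − 7996.6667 = 3955.5555; the wedge equals the tax, 35.6.
The triangle = ½ × 3955.5555 × 35.6 = $70408.89.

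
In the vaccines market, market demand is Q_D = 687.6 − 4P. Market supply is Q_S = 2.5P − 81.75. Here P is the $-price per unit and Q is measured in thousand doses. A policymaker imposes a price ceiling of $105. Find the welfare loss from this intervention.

In inverse form: demand P = 171.9 − 0.25Q, supply P = 32.7 + 0.4Q.
Competitive equilibrium: 171.9 − 0.25Q = 32.7 + 0.4Q → Q* = 214.1538, P* = 118.3615.
At the ceiling P = 105, quantity supplied = (105 − 32.7)/0.4 = 180.75.
Willingness to pay at Q' = 180.75: 171.9 − 0.25·180.75 = 126.7125.
ΔQ = 214.1538 − 180.75 = 33.4038; wedge = 126.7125 − 105 = 21.7125.
Deadweight loss = ½ × 33.4038 × 21.7125 = $362.64 thousand.

$362.64 thousand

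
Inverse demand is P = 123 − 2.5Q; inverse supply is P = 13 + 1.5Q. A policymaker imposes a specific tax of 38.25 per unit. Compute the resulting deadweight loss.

182.88

Competitive equilibrium: 123 − 2.5Q = 13 + 1.5Q → Q* = 27.5, P* = 54.25.
With the tax, the buyer price exceeds the seller price by 38.25: (123 − 2.5Q) − (13 + 1.5Q) = 38.25 → Q' = 17.9375.
ΔQ = 27.5 − 17.9375 = 9.5625; the wedge equals the tax, 38.25.
Deadweight loss = ½ × 9.5625 × 38.25 = 182.88.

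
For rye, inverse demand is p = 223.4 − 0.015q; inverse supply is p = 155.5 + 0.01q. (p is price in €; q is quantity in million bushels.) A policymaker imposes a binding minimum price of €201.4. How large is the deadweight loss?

Competitive equilibrium: 223.4 − 0.015q = 155.5 + 0.01q → q* = 2716, p* = 182.66.
At the floor p = 201.4, quantity demanded = (223.4 − 201.4)/0.015 = 1466.66667.
Sellers' marginal cost at q' = 1466.66667: 155.5 + 0.01·1466.66667 = 170.16667.
Δq = 2716 − 1466.66667 = 1249.33333; wedge = 201.4 − 170.16667 = 31.23333.
The triangle = ½ × 1249.33333 × 31.23333 = €19510.42 million.

€19510.42 million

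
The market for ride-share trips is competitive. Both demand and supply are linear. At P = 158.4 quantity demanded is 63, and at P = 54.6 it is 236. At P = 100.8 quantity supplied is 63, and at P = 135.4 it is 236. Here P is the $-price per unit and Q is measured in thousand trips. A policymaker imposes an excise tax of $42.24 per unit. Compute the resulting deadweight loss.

Demand slope = (54.6 − 158.4)/(236 − 63) = −0.6, so P = 196.2 − 0.6Q.
Supply slope = (135.4 − 100.8)/(236 − 63) = 0.2, so P = 88.2 + 0.2Q.
Competitive equilibrium: 196.2 − 0.6Q = 88.2 + 0.2Q → Q* = 135, P* = 115.2.
With the tax, the buyer price exceeds the seller price by 42.24: (196.2 − 0.6Q) − (88.2 + 0.2Q) = 42.24 → Q' = 82.2.
ΔQ = 135 − 82.2 = 52.8; the wedge equals the tax, 42.24.
The triangle = ½ × 52.8 × 42.24 = $1115.136 thousand.

$1115.136 thousand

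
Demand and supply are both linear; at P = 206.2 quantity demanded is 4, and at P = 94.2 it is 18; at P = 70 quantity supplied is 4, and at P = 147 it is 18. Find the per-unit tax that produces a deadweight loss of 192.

72

Demand slope = (94.2 − 206.2)/(18 − 4) = −8, so P = 238.2 − 8Q.
Supply slope = (147 − 70)/(18 − 4) = 5.5, so P = 48 + 5.5Q.
Competitive equilibrium: 238.2 − 8Q = 48 + 5.5Q → Q* = 14.0889, P* = 125.4889.
A tax t gives ΔQ = t/13.5 and wedge t, so DWL = t²/27.
t²/27 = 192 → t² = 5184 → t = 72.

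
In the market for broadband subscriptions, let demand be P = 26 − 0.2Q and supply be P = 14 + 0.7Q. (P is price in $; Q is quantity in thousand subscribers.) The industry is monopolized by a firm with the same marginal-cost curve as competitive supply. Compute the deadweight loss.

Competitive equilibrium: 26 − 0.2Q = 14 + 0.7Q → Q* = 13.3333, P* = 23.3333.
Marginal revenue: MR = 26 − 0.4Q. Set MR = MC: 26 − 0.4Q = 14 + 0.7Q → Q_m = 10.9091.
Price P_m = 26 − 0.2·10.9091 = 23.8182; MC(Q_m) = 14 + 0.7·10.9091 = 21.6364.
Competitive Q* = 13.3333, so ΔQ = 2.4242; wedge = 23.8182 − 21.6364 = 2.1818.
Deadweight loss = ½ × 2.4242 × 2.1818 = $2.64 thousand.

$2.64 thousand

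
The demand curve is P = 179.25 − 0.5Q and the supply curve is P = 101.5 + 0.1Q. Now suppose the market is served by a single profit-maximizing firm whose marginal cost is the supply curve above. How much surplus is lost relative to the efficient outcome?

1040.82

Competitive equilibrium: 179.25 − 0.5Q = 101.5 + 0.1Q → Q* = 129.5833, P* = 114.4583.
Marginal revenue: MR = 179.25 − Q. Set MR = MC: 179.25 − Q = 101.5 + 0.1Q → Q_m = 70.6818.
Price P_m = 179.25 − 0.5·70.6818 = 143.9091; MC(Q_m) = 101.5 + 0.1·70.6818 = 108.5682.
Competitive Q* = 129.5833, so ΔQ = 58.9015; wedge = 143.9091 − 108.5682 = 35.3409.
The triangle = ½ × 58.9015 × 35.3409 = 1040.82.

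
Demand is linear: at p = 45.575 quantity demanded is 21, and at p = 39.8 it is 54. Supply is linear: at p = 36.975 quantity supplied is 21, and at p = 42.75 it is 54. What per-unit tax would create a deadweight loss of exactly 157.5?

Demand slope = (39.8 − 45.575)/(54 − 21) = −0.175, so p = 49.25 − 0.175q.
Supply slope = (42.75 − 36.975)/(54 − 21) = 0.175, so p = 33.3 + 0.175q.
Competitive equilibrium: 49.25 − 0.175q = 33.3 + 0.175q → q* = 45.5714, p* = 41.275.
A tax t gives Δq = t/0.35 and wedge t, so DWL = t²/0.7.
t²/0.7 = 157.5 → t² = 110.25 → t = 10.5.

10.5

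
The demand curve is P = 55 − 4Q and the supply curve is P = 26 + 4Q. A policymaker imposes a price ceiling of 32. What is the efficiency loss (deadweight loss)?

18.06

Competitive equilibrium: 55 − 4Q = 26 + 4Q → Q* = 3.625, P* = 40.5.
At the ceiling P = 32, quantity supplied = (32 − 26)/4 = 1.5.
Willingness to pay at Q' = 1.5: 55 − 4·1.5 = 49.
ΔQ = 3.625 − 1.5 = 2.125; wedge = 49 − 32 = 17.
The triangle = ½ × 2.125 × 17 = 18.06.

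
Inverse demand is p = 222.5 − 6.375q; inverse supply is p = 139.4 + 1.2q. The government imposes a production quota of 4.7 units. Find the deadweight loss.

Competitive equilibrium: 222.5 − 6.375q = 139.4 + 1.2q → q* = 10.9703, p* = 152.5644.
At q = 4.7: demand price = 222.5 − 6.375·4.7 = 192.5375; supply price = 139.4 + 1.2·4.7 = 145.04.
Δq = 10.9703 − 4.7 = 6.2703; wedge = 192.5375 − 145.04 = 47.4975.
Deadweight loss = ½ × 6.2703 × 47.4975 = 148.91.

148.91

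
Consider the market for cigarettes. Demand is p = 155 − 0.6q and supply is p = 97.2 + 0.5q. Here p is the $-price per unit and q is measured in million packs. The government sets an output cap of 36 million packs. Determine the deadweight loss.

$150.56 million

Competitive equilibrium: 155 − 0.6q = 97.2 + 0.5q → q* = 52.5455, p* = 123.4727.
At q = 36: demand price = 155 − 0.6·36 = 133.4; supply price = 97.2 + 0.5·36 = 115.2.
Δq = 52.5455 − 36 = 16.5455; wedge = 133.4 − 115.2 = 18.2.
The triangle = ½ × 16.5455 × 18.2 = $150.56 million.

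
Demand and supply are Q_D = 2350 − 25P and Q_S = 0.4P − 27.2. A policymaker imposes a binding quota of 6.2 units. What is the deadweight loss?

In inverse form: demand P = 94 − 0.04Q, supply P = 68 + 2.5Q.
Competitive equilibrium: 94 − 0.04Q = 68 + 2.5Q → Q* = 10.2362, P* = 93.5906.
At Q = 6.2: demand price = 94 − 0.04·6.2 = 93.752; supply price = 68 + 2.5·6.2 = 83.5.
ΔQ = 10.2362 − 6.2 = 4.0362; wedge = 93.752 − 83.5 = 10.252.
DWL = ½ × 4.0362 × 10.252 = 20.69.

20.69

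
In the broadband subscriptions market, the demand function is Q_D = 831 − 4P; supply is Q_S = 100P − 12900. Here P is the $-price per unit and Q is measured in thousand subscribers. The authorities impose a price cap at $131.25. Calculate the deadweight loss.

$788.58 thousand

In inverse form: demand P = 207.75 − 0.25Q, supply P = 129 + 0.01Q.
Competitive equilibrium: 207.75 − 0.25Q = 129 + 0.01Q → Q* = 302.8846, P* = 132.0288.
At the ceiling P = 131.25, quantity supplied = (131.25 − 129)/0.01 = 225.
Willingness to pay at Q' = 225: 207.75 − 0.25·225 = 151.5.
ΔQ = 302.8846 − 225 = 77.8846; wedge = 151.5 − 131.25 = 20.25.
Welfare loss = ½ × 77.8846 × 20.25 = $788.58 thousand.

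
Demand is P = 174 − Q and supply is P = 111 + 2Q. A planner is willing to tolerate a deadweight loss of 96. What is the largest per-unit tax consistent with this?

24

Competitive equilibrium: 174 − Q = 111 + 2Q → Q* = 21, P* = 153.
A tax t gives ΔQ = t/3 and wedge t, so DWL = t²/6.
t²/6 = 96 → t² = 576 → t = 24.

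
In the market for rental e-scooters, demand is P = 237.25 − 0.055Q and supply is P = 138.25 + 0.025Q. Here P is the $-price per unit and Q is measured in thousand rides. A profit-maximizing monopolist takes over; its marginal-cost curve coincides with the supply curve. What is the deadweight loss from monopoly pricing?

$10167.36 thousand

Competitive equilibrium: 237.25 − 0.055Q = 138.25 + 0.025Q → Q* = 1237.5, P* = 169.1875.
Marginal revenue: MR = 237.25 − 0.11Q. Set MR = MC: 237.25 − 0.11Q = 138.25 + 0.025Q → Q_m = 733.33333.
Price P_m = 237.25 − 0.055·733.33333 = 196.91667; MC(Q_m) = 138.25 + 0.025·733.33333 = 156.58333.
Competitive Q* = 1237.5, so ΔQ = 504.16667; wedge = 196.91667 − 156.58333 = 40.33334.
Welfare loss = ½ × 504.16667 × 40.33334 = $10167.36 thousand.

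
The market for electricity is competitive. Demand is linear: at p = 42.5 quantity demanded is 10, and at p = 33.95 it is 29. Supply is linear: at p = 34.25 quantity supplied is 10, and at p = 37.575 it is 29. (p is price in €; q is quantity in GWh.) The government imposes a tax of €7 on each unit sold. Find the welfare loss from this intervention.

€39.20

Demand slope = (33.95 − 42.5)/(29 − 10) = −0.45, so p = 47 − 0.45q.
Supply slope = (37.575 − 34.25)/(29 − 10) = 0.175, so p = 32.5 + 0.175q.
Competitive equilibrium: 47 − 0.45q = 32.5 + 0.175q → q* = 23.2, p* = 36.56.
With the tax, the buyer price exceeds the seller price by 7: (47 − 0.45q) − (32.5 + 0.175q) = 7 → q' = 12.
Δq = 23.2 − 12 = 11.2; the wedge equals the tax, 7.
The triangle = ½ × 11.2 × 7 = €39.20.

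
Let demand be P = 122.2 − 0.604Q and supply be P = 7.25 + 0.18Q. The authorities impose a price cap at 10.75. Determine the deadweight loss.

6340.05

Competitive equilibrium: 122.2 − 0.604Q = 7.25 + 0.18Q → Q* = 146.6199, P* = 33.6416.
At the ceiling P = 10.75, quantity supplied = (10.75 − 7.25)/0.18 = 19.4444.
Willingness to pay at Q' = 19.4444: 122.2 − 0.604·19.4444 = 110.4556.
ΔQ = 146.6199 − 19.4444 = 127.1755; wedge = 110.4556 − 10.75 = 99.7056.
DWL = ½ × 127.1755 × 99.7056 = 6340.05.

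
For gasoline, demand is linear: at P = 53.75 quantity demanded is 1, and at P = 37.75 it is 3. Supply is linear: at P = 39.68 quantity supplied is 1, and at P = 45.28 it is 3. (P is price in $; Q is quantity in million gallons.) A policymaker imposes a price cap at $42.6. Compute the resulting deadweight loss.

Demand slope = (37.75 − 53.75)/(3 − 1) = −8, so P = 61.75 − 8Q.
Supply slope = (45.28 − 39.68)/(3 − 1) = 2.8, so P = 36.88 + 2.8Q.
Competitive equilibrium: 61.75 − 8Q = 36.88 + 2.8Q → Q* = 2.3028, P* = 43.3278.
At the ceiling P = 42.6, quantity supplied = (42.6 − 36.88)/2.8 = 2.0429.
Willingness to pay at Q' = 2.0429: 61.75 − 8·2.0429 = 45.4068.
ΔQ = 2.3028 − 2.0429 = 0.2599; wedge = 45.4068 − 42.6 = 2.8068.
Deadweight loss = ½ × 0.2599 × 2.8068 = $0.36 million.

$0.36 million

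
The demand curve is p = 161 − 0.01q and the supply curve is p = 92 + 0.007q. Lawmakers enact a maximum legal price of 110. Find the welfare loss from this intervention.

18804.92

Competitive equilibrium: 161 − 0.01q = 92 + 0.007q → q* = 4058.82353, p* = 120.41176.
At the ceiling p = 110, quantity supplied = (110 − 92)/0.007 = 2571.42857.
Willingness to pay at q' = 2571.42857: 161 − 0.01·2571.42857 = 135.28571.
Δq = 4058.82353 − 2571.42857 = 1487.39496; wedge = 135.28571 − 110 = 25.28571.
The triangle = ½ × 1487.39496 × 25.28571 = 18804.92.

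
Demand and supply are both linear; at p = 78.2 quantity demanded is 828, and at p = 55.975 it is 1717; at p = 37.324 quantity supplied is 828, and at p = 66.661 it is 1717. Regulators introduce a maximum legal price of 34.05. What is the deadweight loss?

18744.70

Demand slope = (55.975 − 78.2)/(1717 − 828) = −0.025, so p = 98.9 − 0.025q.
Supply slope = (66.661 − 37.324)/(1717 − 828) = 0.033, so p = 10 + 0.033q.
Competitive equilibrium: 98.9 − 0.025q = 10 + 0.033q → q* = 1532.7586, p* = 60.581.
At the ceiling p = 34.05, quantity supplied = (34.05 − 10)/0.033 = 728.7879.
Willingness to pay at q' = 728.7879: 98.9 − 0.025·728.7879 = 80.6803.
Δq = 1532.7586 − 728.7879 = 803.9707; wedge = 80.6803 − 34.05 = 46.6303.
Welfare loss = ½ × 803.9707 × 46.6303 = 18744.70.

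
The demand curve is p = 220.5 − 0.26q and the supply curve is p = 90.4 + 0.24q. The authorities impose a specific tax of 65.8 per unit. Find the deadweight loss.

Competitive equilibrium: 220.5 − 0.26q = 90.4 + 0.24q → q* = 260.2, p* = 152.848.
With the tax, the buyer price exceeds the seller price by 65.8: (220.5 − 0.26q) − (90.4 + 0.24q) = 65.8 → q' = 128.6.
Δq = 260.2 − 128.6 = 131.6; the wedge equals the tax, 65.8.
Welfare loss = ½ × 131.6 × 65.8 = 4329.64.

4329.64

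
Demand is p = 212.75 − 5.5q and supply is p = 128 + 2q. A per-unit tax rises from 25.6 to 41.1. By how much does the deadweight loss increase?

68.92

Competitive equilibrium: 212.75 − 5.5q = 128 + 2q → q* = 11.3, p* = 150.6.
For a per-unit tax t: Δq = t/7.5, so DWL = ½·t·(t/7.5) = t²/15.
At t = 25.6: DWL = 43.691. At t = 41.1: DWL = 112.614.
Increase = 112.614 − 43.691 = 68.92.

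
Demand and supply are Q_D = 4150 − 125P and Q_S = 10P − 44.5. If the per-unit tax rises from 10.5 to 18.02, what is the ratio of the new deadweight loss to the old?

In inverse form: demand P = 33.2 − 0.008Q, supply P = 4.45 + 0.1Q.
Competitive equilibrium: 33.2 − 0.008Q = 4.45 + 0.1Q → Q* = 266.2037, P* = 31.0704.
For a per-unit tax t: ΔQ = t/0.108, so DWL = ½·t·(t/0.108) = t²/0.216.
At t = 10.5: DWL = 510.417. At t = 18.02: DWL = 1503.335.
Ratio = (18.02/10.5)² = 2.945.

2.945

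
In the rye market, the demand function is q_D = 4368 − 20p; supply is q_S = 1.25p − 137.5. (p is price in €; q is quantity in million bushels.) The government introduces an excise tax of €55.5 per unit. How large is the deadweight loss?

In inverse form: demand p = 218.4 − 0.05q, supply p = 110 + 0.8q.
Competitive equilibrium: 218.4 − 0.05q = 110 + 0.8q → q* = 127.5294, p* = 212.0235.
With the tax, the buyer price exceeds the seller price by 55.5: (218.4 − 0.05q) − (110 + 0.8q) = 55.5 → q' = 62.2353.
Δq = 127.5294 − 62.2353 = 65.2941; the wedge equals the tax, 55.5.
The triangle = ½ × 65.2941 × 55.5 = €1811.91 million.

€1811.91 million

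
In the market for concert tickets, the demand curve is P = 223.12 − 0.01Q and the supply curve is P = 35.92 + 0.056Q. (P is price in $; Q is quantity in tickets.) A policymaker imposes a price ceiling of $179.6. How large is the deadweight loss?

Competitive equilibrium: 223.12 − 0.01Q = 35.92 + 0.056Q → Q* = 2836.3636, P* = 194.7564.
At the ceiling P = 179.6, quantity supplied = (179.6 − 35.92)/0.056 = 2565.7143.
Willingness to pay at Q' = 2565.7143: 223.12 − 0.01·2565.7143 = 197.4629.
ΔQ = 2836.3636 − 2565.7143 = 270.6493; wedge = 197.4629 − 179.6 = 17.8629.
Welfare loss = ½ × 270.6493 × 17.8629 = $2417.29.

$2417.29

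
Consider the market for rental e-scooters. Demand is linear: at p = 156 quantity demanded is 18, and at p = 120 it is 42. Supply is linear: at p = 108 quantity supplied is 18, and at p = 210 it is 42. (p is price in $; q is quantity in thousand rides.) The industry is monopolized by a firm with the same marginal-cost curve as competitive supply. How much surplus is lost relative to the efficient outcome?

Demand slope = (120 − 156)/(42 − 18) = −1.5, so p = 183 − 1.5q.
Supply slope = (210 − 108)/(42 − 18) = 4.25, so p = 31.5 + 4.25q.
Competitive equilibrium: 183 − 1.5q = 31.5 + 4.25q → q* = 26.3478, p* = 143.4783.
Marginal revenue: MR = 183 − 3q. Set MR = MC: 183 − 3q = 31.5 + 4.25q → q_m = 20.8966.
Price p_m = 183 − 1.5·20.8966 = 151.6551; MC(q_m) = 31.5 + 4.25·20.8966 = 120.3106.
Competitive q* = 26.3478, so Δq = 5.4512; wedge = 151.6551 − 120.3106 = 31.3445.
Deadweight loss = ½ × 5.4512 × 31.3445 = $85.43 thousand.

$85.43 thousand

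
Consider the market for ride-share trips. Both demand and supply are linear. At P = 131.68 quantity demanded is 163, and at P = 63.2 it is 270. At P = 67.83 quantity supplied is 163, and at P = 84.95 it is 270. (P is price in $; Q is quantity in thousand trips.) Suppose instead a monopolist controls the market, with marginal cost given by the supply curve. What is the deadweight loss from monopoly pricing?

Demand slope = (63.2 − 131.68)/(270 − 163) = −0.64, so P = 236 − 0.64Q.
Supply slope = (84.95 − 67.83)/(270 − 163) = 0.16, so P = 41.75 + 0.16Q.
Competitive equilibrium: 236 − 0.64Q = 41.75 + 0.16Q → Q* = 242.8125, P* = 80.6.
Marginal revenue: MR = 236 − 1.28Q. Set MR = MC: 236 − 1.28Q = 41.75 + 0.16Q → Q_m = 134.89583.
Price P_m = 236 − 0.64·134.89583 = 149.66667; MC(Q_m) = 41.75 + 0.16·134.89583 = 63.33333.
Competitive Q* = 242.8125, so ΔQ = 107.91667; wedge = 149.66667 − 63.33333 = 86.33334.
DWL = ½ × 107.91667 × 86.33334 = $4658.40 thousand.

$4658.40 thousand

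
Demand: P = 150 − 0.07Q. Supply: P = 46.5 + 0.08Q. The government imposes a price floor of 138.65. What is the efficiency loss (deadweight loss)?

Competitive equilibrium: 150 − 0.07Q = 46.5 + 0.08Q → Q* = 690, P* = 101.7.
At the floor P = 138.65, quantity demanded = (150 − 138.65)/0.07 = 162.1429.
Sellers' marginal cost at Q' = 162.1429: 46.5 + 0.08·162.1429 = 59.4714.
ΔQ = 690 − 162.1429 = 527.8571; wedge = 138.65 − 59.4714 = 79.1786.
Deadweight loss = ½ × 527.8571 × 79.1786 = 20897.49.

20897.49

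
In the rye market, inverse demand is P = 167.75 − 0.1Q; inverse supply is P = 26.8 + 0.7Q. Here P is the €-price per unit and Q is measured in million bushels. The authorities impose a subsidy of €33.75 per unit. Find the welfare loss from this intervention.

Competitive equilibrium: 167.75 − 0.1Q = 26.8 + 0.7Q → Q* = 176.1875, P* = 150.1313.
The subsidy lowers effective supply by 33.75: P = 0.7Q − 6.95.
New quantity: 167.75 − 0.1Q = 0.7Q − 6.95 → Q' = 218.375.
Overproduction ΔQ = 218.375 − 176.1875 = 42.1875; wedge = subsidy = 33.75.
Deadweight loss = ½ × 42.1875 × 33.75 = €711.91 million.

€711.91 million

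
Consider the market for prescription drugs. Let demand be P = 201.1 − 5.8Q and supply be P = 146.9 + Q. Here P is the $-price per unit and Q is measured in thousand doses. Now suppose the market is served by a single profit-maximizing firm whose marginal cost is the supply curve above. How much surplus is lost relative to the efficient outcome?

$45.77 thousand

Competitive equilibrium: 201.1 − 5.8Q = 146.9 + Q → Q* = 7.9706, P* = 154.8706.
Marginal revenue: MR = 201.1 − 11.6Q. Set MR = MC: 201.1 − 11.6Q = 146.9 + Q → Q_m = 4.3016.
Price P_m = 201.1 − 5.8·4.3016 = 176.1507; MC(Q_m) = 146.9 + 1·4.3016 = 151.2016.
Competitive Q* = 7.9706, so ΔQ = 3.669; wedge = 176.1507 − 151.2016 = 24.9491.
Deadweight loss = ½ × 3.669 × 24.9491 = $45.77 thousand.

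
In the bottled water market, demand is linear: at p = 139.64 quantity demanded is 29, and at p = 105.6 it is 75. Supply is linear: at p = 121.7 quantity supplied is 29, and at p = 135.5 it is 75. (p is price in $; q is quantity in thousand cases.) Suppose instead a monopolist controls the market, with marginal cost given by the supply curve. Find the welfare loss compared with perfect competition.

$192.24 thousand

Demand slope = (105.6 − 139.64)/(75 − 29) = −0.74, so p = 161.1 − 0.74q.
Supply slope = (135.5 − 121.7)/(75 − 29) = 0.3, so p = 113 + 0.3q.
Competitive equilibrium: 161.1 − 0.74q = 113 + 0.3q → q* = 46.25, p* = 126.875.
Marginal revenue: MR = 161.1 − 1.48q. Set MR = MC: 161.1 − 1.48q = 113 + 0.3q → q_m = 27.0225.
Price p_m = 161.1 − 0.74·27.0225 = 141.1034; MC(q_m) = 113 + 0.3·27.0225 = 121.1068.
Competitive q* = 46.25, so Δq = 19.2275; wedge = 141.1034 − 121.1068 = 19.9966.
The triangle = ½ × 19.2275 × 19.9966 = $192.24 thousand.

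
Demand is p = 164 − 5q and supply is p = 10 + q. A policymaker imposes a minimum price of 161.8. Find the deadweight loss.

1909.15

Competitive equilibrium: 164 − 5q = 10 + q → q* = 25.66667, p* = 35.66667.
At the floor p = 161.8, quantity demanded = (164 − 161.8)/5 = 0.44.
Sellers' marginal cost at q' = 0.44: 10 + 1·0.44 = 10.44.
Δq = 25.66667 − 0.44 = 25.22667; wedge = 161.8 − 10.44 = 151.36.
DWL = ½ × 25.22667 × 151.36 = 1909.15.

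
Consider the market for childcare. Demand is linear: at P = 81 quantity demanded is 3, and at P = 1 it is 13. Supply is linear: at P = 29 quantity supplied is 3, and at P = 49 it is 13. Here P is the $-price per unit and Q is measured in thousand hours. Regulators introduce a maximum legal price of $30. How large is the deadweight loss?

$110.45 thousand

Demand slope = (1 − 81)/(13 − 3) = −8, so P = 105 − 8Q.
Supply slope = (49 − 29)/(13 − 3) = 2, so P = 23 + 2Q.
Competitive equilibrium: 105 − 8Q = 23 + 2Q → Q* = 8.2, P* = 39.4.
At the ceiling P = 30, quantity supplied = (30 − 23)/2 = 3.5.
Willingness to pay at Q' = 3.5: 105 − 8·3.5 = 77.
ΔQ = 8.2 − 3.5 = 4.7; wedge = 77 − 30 = 47.
The triangle = ½ × 4.7 × 47 = $110.45 thousand.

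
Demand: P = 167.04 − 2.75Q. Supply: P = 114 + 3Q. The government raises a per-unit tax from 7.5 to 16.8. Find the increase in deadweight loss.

Competitive equilibrium: 167.04 − 2.75Q = 114 + 3Q → Q* = 9.2243, P* = 141.673.
For a per-unit tax t: ΔQ = t/5.75, so DWL = ½·t·(t/5.75) = t²/11.5.
At t = 7.5: DWL = 4.891. At t = 16.8: DWL = 24.543.
Increase = 24.543 − 4.891 = 19.65.

19.65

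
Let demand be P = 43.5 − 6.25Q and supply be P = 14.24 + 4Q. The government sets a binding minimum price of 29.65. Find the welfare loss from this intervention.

2.09

Competitive equilibrium: 43.5 − 6.25Q = 14.24 + 4Q → Q* = 2.8546, P* = 25.6585.
At the floor P = 29.65, quantity demanded = (43.5 − 29.65)/6.25 = 2.216.
Sellers' marginal cost at Q' = 2.216: 14.24 + 4·2.216 = 23.104.
ΔQ = 2.8546 − 2.216 = 0.6386; wedge = 29.65 − 23.104 = 6.546.
Welfare loss = ½ × 0.6386 × 6.546 = 2.09.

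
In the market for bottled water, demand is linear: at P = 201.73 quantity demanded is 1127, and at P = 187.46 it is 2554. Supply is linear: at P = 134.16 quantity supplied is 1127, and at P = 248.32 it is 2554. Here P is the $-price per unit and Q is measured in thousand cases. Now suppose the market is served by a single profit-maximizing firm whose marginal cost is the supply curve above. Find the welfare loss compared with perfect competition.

Demand slope = (187.46 − 201.73)/(2554 − 1127) = −0.01, so P = 213 − 0.01Q.
Supply slope = (248.32 − 134.16)/(2554 − 1127) = 0.08, so P = 44 + 0.08Q.
Competitive equilibrium: 213 − 0.01Q = 44 + 0.08Q → Q* = 1877.7778, P* = 194.2222.
Marginal revenue: MR = 213 − 0.02Q. Set MR = MC: 213 − 0.02Q = 44 + 0.08Q → Q_m = 1690.
Price P_m = 213 − 0.01·1690 = 196.1; MC(Q_m) = 44 + 0.08·1690 = 179.2.
Competitive Q* = 1877.7778, so ΔQ = 187.7778; wedge = 196.1 − 179.2 = 16.9.
Welfare loss = ½ × 187.7778 × 16.9 = $1586.72 thousand.

$1586.72 thousand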